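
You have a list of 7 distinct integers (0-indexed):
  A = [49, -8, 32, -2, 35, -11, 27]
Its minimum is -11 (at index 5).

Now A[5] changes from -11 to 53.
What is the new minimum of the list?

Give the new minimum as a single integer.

Answer: -8

Derivation:
Old min = -11 (at index 5)
Change: A[5] -11 -> 53
Changed element WAS the min. Need to check: is 53 still <= all others?
  Min of remaining elements: -8
  New min = min(53, -8) = -8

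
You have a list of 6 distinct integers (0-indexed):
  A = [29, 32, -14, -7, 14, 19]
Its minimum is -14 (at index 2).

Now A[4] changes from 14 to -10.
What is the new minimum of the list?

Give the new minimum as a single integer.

Answer: -14

Derivation:
Old min = -14 (at index 2)
Change: A[4] 14 -> -10
Changed element was NOT the old min.
  New min = min(old_min, new_val) = min(-14, -10) = -14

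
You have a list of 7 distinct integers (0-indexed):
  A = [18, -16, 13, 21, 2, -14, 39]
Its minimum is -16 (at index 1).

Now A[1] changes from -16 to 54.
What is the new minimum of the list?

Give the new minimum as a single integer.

Answer: -14

Derivation:
Old min = -16 (at index 1)
Change: A[1] -16 -> 54
Changed element WAS the min. Need to check: is 54 still <= all others?
  Min of remaining elements: -14
  New min = min(54, -14) = -14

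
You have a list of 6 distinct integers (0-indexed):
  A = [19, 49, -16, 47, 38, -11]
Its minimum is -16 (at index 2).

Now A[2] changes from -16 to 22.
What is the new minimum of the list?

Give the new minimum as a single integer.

Old min = -16 (at index 2)
Change: A[2] -16 -> 22
Changed element WAS the min. Need to check: is 22 still <= all others?
  Min of remaining elements: -11
  New min = min(22, -11) = -11

Answer: -11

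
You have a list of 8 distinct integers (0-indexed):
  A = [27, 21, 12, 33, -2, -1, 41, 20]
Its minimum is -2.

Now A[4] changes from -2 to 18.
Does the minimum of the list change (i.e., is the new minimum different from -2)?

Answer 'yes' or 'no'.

Answer: yes

Derivation:
Old min = -2
Change: A[4] -2 -> 18
Changed element was the min; new min must be rechecked.
New min = -1; changed? yes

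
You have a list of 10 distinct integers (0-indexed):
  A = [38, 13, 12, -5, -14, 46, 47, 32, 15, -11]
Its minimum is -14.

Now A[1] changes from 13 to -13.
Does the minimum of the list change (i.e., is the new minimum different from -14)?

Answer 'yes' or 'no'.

Old min = -14
Change: A[1] 13 -> -13
Changed element was NOT the min; min changes only if -13 < -14.
New min = -14; changed? no

Answer: no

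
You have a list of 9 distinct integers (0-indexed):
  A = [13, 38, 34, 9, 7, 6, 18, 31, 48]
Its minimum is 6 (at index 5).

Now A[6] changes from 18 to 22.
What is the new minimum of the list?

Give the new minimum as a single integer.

Answer: 6

Derivation:
Old min = 6 (at index 5)
Change: A[6] 18 -> 22
Changed element was NOT the old min.
  New min = min(old_min, new_val) = min(6, 22) = 6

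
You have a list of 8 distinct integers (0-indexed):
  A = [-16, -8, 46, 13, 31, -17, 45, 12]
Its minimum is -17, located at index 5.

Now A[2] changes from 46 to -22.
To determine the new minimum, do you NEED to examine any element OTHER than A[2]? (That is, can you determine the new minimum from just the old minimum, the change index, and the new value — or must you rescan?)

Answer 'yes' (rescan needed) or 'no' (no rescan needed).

Answer: no

Derivation:
Old min = -17 at index 5
Change at index 2: 46 -> -22
Index 2 was NOT the min. New min = min(-17, -22). No rescan of other elements needed.
Needs rescan: no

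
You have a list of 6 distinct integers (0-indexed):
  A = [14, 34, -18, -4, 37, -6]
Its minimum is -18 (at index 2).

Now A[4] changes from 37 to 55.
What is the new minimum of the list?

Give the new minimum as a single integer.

Answer: -18

Derivation:
Old min = -18 (at index 2)
Change: A[4] 37 -> 55
Changed element was NOT the old min.
  New min = min(old_min, new_val) = min(-18, 55) = -18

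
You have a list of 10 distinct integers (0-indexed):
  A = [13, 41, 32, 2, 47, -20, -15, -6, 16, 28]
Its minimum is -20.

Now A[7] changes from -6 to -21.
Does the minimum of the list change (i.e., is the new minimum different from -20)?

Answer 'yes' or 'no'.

Old min = -20
Change: A[7] -6 -> -21
Changed element was NOT the min; min changes only if -21 < -20.
New min = -21; changed? yes

Answer: yes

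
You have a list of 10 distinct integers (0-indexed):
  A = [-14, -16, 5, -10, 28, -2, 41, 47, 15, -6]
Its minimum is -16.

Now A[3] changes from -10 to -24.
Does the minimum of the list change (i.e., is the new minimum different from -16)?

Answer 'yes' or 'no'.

Answer: yes

Derivation:
Old min = -16
Change: A[3] -10 -> -24
Changed element was NOT the min; min changes only if -24 < -16.
New min = -24; changed? yes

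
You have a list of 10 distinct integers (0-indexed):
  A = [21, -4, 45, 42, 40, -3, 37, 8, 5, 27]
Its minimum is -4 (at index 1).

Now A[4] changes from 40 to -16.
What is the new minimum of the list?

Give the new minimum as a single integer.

Answer: -16

Derivation:
Old min = -4 (at index 1)
Change: A[4] 40 -> -16
Changed element was NOT the old min.
  New min = min(old_min, new_val) = min(-4, -16) = -16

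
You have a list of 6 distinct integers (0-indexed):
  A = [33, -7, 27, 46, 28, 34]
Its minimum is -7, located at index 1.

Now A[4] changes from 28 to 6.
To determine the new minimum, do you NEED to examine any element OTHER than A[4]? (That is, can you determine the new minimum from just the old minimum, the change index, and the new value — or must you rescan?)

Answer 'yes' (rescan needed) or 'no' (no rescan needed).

Old min = -7 at index 1
Change at index 4: 28 -> 6
Index 4 was NOT the min. New min = min(-7, 6). No rescan of other elements needed.
Needs rescan: no

Answer: no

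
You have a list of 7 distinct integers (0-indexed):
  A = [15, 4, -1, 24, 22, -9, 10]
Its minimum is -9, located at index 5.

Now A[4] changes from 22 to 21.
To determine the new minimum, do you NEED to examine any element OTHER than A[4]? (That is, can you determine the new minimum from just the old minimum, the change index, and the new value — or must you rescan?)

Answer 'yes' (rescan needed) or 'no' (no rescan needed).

Answer: no

Derivation:
Old min = -9 at index 5
Change at index 4: 22 -> 21
Index 4 was NOT the min. New min = min(-9, 21). No rescan of other elements needed.
Needs rescan: no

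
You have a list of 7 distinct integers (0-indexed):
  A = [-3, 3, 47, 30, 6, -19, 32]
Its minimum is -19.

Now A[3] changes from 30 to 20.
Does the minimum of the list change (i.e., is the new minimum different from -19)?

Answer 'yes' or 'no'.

Answer: no

Derivation:
Old min = -19
Change: A[3] 30 -> 20
Changed element was NOT the min; min changes only if 20 < -19.
New min = -19; changed? no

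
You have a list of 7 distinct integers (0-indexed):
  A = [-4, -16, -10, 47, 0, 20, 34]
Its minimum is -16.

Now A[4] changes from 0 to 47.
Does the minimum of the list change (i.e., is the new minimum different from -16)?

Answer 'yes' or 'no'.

Old min = -16
Change: A[4] 0 -> 47
Changed element was NOT the min; min changes only if 47 < -16.
New min = -16; changed? no

Answer: no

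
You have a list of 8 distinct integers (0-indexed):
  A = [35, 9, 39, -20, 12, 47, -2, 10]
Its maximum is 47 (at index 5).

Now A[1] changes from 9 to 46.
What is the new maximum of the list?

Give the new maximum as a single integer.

Old max = 47 (at index 5)
Change: A[1] 9 -> 46
Changed element was NOT the old max.
  New max = max(old_max, new_val) = max(47, 46) = 47

Answer: 47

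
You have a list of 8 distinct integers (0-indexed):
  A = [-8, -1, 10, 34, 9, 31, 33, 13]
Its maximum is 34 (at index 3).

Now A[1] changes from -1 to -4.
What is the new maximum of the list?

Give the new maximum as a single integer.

Old max = 34 (at index 3)
Change: A[1] -1 -> -4
Changed element was NOT the old max.
  New max = max(old_max, new_val) = max(34, -4) = 34

Answer: 34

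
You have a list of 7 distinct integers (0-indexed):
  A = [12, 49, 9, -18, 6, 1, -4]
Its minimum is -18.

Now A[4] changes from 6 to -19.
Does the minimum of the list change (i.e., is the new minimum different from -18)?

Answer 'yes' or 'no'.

Old min = -18
Change: A[4] 6 -> -19
Changed element was NOT the min; min changes only if -19 < -18.
New min = -19; changed? yes

Answer: yes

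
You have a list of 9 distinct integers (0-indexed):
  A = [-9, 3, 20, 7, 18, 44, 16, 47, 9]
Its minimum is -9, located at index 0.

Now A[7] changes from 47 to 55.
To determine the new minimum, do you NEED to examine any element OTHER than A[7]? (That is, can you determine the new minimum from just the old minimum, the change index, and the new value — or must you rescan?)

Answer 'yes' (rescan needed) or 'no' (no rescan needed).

Old min = -9 at index 0
Change at index 7: 47 -> 55
Index 7 was NOT the min. New min = min(-9, 55). No rescan of other elements needed.
Needs rescan: no

Answer: no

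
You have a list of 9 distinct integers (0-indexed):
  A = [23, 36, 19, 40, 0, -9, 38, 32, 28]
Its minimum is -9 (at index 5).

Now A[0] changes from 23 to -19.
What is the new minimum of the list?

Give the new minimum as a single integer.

Answer: -19

Derivation:
Old min = -9 (at index 5)
Change: A[0] 23 -> -19
Changed element was NOT the old min.
  New min = min(old_min, new_val) = min(-9, -19) = -19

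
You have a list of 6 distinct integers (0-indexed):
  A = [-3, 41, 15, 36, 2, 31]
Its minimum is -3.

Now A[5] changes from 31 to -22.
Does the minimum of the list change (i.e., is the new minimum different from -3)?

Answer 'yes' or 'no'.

Old min = -3
Change: A[5] 31 -> -22
Changed element was NOT the min; min changes only if -22 < -3.
New min = -22; changed? yes

Answer: yes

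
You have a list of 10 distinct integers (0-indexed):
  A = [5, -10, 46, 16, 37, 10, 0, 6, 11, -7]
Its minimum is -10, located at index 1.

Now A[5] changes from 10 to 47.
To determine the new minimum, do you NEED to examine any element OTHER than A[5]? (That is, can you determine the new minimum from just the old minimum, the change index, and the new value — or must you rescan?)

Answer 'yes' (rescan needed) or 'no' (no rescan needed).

Answer: no

Derivation:
Old min = -10 at index 1
Change at index 5: 10 -> 47
Index 5 was NOT the min. New min = min(-10, 47). No rescan of other elements needed.
Needs rescan: no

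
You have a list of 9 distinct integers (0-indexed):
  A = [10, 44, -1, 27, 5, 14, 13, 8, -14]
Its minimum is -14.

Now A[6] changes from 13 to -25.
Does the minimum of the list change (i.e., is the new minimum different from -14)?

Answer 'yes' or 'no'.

Answer: yes

Derivation:
Old min = -14
Change: A[6] 13 -> -25
Changed element was NOT the min; min changes only if -25 < -14.
New min = -25; changed? yes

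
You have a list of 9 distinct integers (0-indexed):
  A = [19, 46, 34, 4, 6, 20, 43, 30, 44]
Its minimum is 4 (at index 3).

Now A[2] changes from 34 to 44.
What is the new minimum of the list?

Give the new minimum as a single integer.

Old min = 4 (at index 3)
Change: A[2] 34 -> 44
Changed element was NOT the old min.
  New min = min(old_min, new_val) = min(4, 44) = 4

Answer: 4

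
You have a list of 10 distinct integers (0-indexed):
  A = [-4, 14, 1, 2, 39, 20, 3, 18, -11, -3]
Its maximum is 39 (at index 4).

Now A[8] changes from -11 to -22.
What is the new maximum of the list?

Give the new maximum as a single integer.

Old max = 39 (at index 4)
Change: A[8] -11 -> -22
Changed element was NOT the old max.
  New max = max(old_max, new_val) = max(39, -22) = 39

Answer: 39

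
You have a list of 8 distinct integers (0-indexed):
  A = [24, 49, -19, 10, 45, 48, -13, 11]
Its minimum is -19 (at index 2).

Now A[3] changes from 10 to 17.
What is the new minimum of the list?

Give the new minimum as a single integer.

Answer: -19

Derivation:
Old min = -19 (at index 2)
Change: A[3] 10 -> 17
Changed element was NOT the old min.
  New min = min(old_min, new_val) = min(-19, 17) = -19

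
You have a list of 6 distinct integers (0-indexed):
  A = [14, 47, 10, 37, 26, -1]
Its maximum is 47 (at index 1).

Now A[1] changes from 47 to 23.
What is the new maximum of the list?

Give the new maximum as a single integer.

Old max = 47 (at index 1)
Change: A[1] 47 -> 23
Changed element WAS the max -> may need rescan.
  Max of remaining elements: 37
  New max = max(23, 37) = 37

Answer: 37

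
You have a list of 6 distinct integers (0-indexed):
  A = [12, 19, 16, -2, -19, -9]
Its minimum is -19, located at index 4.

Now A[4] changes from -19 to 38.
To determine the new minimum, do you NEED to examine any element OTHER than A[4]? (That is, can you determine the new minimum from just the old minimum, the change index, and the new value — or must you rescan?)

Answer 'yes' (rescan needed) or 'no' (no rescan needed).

Old min = -19 at index 4
Change at index 4: -19 -> 38
Index 4 WAS the min and new value 38 > old min -19. Must rescan other elements to find the new min.
Needs rescan: yes

Answer: yes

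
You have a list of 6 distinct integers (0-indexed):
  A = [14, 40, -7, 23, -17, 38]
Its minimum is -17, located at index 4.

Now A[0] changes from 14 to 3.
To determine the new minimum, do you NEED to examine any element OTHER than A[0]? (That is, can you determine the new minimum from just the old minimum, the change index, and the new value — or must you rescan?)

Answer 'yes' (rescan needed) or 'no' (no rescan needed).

Answer: no

Derivation:
Old min = -17 at index 4
Change at index 0: 14 -> 3
Index 0 was NOT the min. New min = min(-17, 3). No rescan of other elements needed.
Needs rescan: no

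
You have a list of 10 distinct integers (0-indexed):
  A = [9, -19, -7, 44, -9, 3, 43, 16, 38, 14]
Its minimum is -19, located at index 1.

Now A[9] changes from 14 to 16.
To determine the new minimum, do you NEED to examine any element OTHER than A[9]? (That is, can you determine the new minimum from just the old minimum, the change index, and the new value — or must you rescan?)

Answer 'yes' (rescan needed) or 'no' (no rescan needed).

Answer: no

Derivation:
Old min = -19 at index 1
Change at index 9: 14 -> 16
Index 9 was NOT the min. New min = min(-19, 16). No rescan of other elements needed.
Needs rescan: no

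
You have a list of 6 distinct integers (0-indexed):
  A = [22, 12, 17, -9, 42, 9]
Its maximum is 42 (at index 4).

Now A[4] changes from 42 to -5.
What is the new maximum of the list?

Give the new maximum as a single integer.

Old max = 42 (at index 4)
Change: A[4] 42 -> -5
Changed element WAS the max -> may need rescan.
  Max of remaining elements: 22
  New max = max(-5, 22) = 22

Answer: 22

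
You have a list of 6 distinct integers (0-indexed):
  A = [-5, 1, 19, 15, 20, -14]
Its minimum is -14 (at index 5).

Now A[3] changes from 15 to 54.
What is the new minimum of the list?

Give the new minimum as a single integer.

Old min = -14 (at index 5)
Change: A[3] 15 -> 54
Changed element was NOT the old min.
  New min = min(old_min, new_val) = min(-14, 54) = -14

Answer: -14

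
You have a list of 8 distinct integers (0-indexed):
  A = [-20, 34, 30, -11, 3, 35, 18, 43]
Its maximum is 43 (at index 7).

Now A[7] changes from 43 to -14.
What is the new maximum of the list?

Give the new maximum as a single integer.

Old max = 43 (at index 7)
Change: A[7] 43 -> -14
Changed element WAS the max -> may need rescan.
  Max of remaining elements: 35
  New max = max(-14, 35) = 35

Answer: 35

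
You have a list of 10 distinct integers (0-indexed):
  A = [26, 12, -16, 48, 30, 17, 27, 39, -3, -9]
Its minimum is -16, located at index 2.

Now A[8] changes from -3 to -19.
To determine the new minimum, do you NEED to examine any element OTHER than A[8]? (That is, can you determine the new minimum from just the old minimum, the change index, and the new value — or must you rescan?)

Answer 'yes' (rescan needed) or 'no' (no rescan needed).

Old min = -16 at index 2
Change at index 8: -3 -> -19
Index 8 was NOT the min. New min = min(-16, -19). No rescan of other elements needed.
Needs rescan: no

Answer: no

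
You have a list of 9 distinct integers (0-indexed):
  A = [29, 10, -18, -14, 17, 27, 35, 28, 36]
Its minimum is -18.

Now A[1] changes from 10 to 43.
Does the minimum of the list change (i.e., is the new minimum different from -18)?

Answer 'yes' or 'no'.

Old min = -18
Change: A[1] 10 -> 43
Changed element was NOT the min; min changes only if 43 < -18.
New min = -18; changed? no

Answer: no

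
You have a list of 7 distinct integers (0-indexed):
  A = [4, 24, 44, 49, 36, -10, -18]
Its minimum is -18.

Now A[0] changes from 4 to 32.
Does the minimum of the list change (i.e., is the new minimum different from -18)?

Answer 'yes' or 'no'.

Old min = -18
Change: A[0] 4 -> 32
Changed element was NOT the min; min changes only if 32 < -18.
New min = -18; changed? no

Answer: no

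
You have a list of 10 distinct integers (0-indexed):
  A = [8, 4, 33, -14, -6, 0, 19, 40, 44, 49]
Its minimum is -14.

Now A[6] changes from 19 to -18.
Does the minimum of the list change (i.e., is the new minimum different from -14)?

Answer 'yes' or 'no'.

Old min = -14
Change: A[6] 19 -> -18
Changed element was NOT the min; min changes only if -18 < -14.
New min = -18; changed? yes

Answer: yes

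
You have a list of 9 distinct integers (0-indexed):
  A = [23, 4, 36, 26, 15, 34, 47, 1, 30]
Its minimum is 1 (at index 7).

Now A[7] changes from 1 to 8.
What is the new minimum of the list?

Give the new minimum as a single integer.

Answer: 4

Derivation:
Old min = 1 (at index 7)
Change: A[7] 1 -> 8
Changed element WAS the min. Need to check: is 8 still <= all others?
  Min of remaining elements: 4
  New min = min(8, 4) = 4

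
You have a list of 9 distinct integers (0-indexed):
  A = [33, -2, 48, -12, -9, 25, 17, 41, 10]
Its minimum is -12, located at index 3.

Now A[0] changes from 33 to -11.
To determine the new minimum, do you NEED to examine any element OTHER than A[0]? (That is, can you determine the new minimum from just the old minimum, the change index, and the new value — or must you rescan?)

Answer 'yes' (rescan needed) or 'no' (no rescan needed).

Old min = -12 at index 3
Change at index 0: 33 -> -11
Index 0 was NOT the min. New min = min(-12, -11). No rescan of other elements needed.
Needs rescan: no

Answer: no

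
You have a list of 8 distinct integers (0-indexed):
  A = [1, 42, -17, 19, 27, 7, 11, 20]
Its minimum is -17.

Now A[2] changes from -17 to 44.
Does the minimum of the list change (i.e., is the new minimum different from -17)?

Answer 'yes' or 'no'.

Answer: yes

Derivation:
Old min = -17
Change: A[2] -17 -> 44
Changed element was the min; new min must be rechecked.
New min = 1; changed? yes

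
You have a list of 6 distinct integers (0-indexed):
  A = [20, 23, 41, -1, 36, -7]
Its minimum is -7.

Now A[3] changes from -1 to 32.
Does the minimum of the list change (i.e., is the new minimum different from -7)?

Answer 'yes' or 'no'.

Old min = -7
Change: A[3] -1 -> 32
Changed element was NOT the min; min changes only if 32 < -7.
New min = -7; changed? no

Answer: no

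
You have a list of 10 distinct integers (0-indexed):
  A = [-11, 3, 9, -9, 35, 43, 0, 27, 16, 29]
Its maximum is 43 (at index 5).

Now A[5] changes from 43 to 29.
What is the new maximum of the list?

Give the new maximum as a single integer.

Old max = 43 (at index 5)
Change: A[5] 43 -> 29
Changed element WAS the max -> may need rescan.
  Max of remaining elements: 35
  New max = max(29, 35) = 35

Answer: 35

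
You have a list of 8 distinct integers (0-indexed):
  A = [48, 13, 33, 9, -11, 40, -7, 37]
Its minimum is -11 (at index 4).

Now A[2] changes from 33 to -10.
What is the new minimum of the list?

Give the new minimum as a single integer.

Answer: -11

Derivation:
Old min = -11 (at index 4)
Change: A[2] 33 -> -10
Changed element was NOT the old min.
  New min = min(old_min, new_val) = min(-11, -10) = -11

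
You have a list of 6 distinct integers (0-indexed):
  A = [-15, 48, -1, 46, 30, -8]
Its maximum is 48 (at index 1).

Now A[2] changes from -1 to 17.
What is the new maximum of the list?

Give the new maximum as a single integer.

Old max = 48 (at index 1)
Change: A[2] -1 -> 17
Changed element was NOT the old max.
  New max = max(old_max, new_val) = max(48, 17) = 48

Answer: 48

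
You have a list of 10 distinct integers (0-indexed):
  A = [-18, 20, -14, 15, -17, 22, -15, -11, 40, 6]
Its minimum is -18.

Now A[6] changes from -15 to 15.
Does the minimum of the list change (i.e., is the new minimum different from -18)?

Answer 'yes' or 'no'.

Answer: no

Derivation:
Old min = -18
Change: A[6] -15 -> 15
Changed element was NOT the min; min changes only if 15 < -18.
New min = -18; changed? no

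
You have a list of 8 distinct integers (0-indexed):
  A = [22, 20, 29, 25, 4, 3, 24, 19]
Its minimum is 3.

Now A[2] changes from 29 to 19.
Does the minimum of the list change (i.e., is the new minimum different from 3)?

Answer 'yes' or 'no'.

Answer: no

Derivation:
Old min = 3
Change: A[2] 29 -> 19
Changed element was NOT the min; min changes only if 19 < 3.
New min = 3; changed? no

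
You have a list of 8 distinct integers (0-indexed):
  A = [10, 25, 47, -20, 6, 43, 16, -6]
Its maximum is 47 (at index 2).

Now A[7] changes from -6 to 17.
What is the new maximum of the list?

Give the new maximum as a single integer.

Answer: 47

Derivation:
Old max = 47 (at index 2)
Change: A[7] -6 -> 17
Changed element was NOT the old max.
  New max = max(old_max, new_val) = max(47, 17) = 47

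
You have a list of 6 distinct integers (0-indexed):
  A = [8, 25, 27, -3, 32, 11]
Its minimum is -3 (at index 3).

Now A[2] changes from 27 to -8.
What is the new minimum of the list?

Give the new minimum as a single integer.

Answer: -8

Derivation:
Old min = -3 (at index 3)
Change: A[2] 27 -> -8
Changed element was NOT the old min.
  New min = min(old_min, new_val) = min(-3, -8) = -8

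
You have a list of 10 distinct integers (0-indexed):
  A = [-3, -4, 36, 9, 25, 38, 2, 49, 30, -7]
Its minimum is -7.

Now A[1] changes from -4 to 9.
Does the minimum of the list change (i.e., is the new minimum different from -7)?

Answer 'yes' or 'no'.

Answer: no

Derivation:
Old min = -7
Change: A[1] -4 -> 9
Changed element was NOT the min; min changes only if 9 < -7.
New min = -7; changed? no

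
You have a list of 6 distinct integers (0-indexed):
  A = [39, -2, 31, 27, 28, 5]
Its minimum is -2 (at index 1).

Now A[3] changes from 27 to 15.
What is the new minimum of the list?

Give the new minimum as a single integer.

Answer: -2

Derivation:
Old min = -2 (at index 1)
Change: A[3] 27 -> 15
Changed element was NOT the old min.
  New min = min(old_min, new_val) = min(-2, 15) = -2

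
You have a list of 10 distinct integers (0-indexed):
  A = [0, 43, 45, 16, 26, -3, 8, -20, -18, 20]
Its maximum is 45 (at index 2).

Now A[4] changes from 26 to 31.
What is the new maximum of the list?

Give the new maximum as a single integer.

Answer: 45

Derivation:
Old max = 45 (at index 2)
Change: A[4] 26 -> 31
Changed element was NOT the old max.
  New max = max(old_max, new_val) = max(45, 31) = 45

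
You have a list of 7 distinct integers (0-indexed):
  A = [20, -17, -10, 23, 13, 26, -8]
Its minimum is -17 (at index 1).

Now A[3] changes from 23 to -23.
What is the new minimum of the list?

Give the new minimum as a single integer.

Answer: -23

Derivation:
Old min = -17 (at index 1)
Change: A[3] 23 -> -23
Changed element was NOT the old min.
  New min = min(old_min, new_val) = min(-17, -23) = -23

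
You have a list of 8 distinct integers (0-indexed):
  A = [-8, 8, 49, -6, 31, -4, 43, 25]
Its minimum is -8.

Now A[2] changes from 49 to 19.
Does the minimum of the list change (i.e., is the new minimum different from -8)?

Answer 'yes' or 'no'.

Old min = -8
Change: A[2] 49 -> 19
Changed element was NOT the min; min changes only if 19 < -8.
New min = -8; changed? no

Answer: no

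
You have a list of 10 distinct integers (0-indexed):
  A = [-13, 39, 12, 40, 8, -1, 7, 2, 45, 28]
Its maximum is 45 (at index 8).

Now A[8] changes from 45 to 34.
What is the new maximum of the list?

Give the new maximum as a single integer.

Old max = 45 (at index 8)
Change: A[8] 45 -> 34
Changed element WAS the max -> may need rescan.
  Max of remaining elements: 40
  New max = max(34, 40) = 40

Answer: 40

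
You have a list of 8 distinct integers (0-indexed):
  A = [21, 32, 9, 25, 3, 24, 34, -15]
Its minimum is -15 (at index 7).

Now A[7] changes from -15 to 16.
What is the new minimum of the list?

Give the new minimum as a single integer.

Old min = -15 (at index 7)
Change: A[7] -15 -> 16
Changed element WAS the min. Need to check: is 16 still <= all others?
  Min of remaining elements: 3
  New min = min(16, 3) = 3

Answer: 3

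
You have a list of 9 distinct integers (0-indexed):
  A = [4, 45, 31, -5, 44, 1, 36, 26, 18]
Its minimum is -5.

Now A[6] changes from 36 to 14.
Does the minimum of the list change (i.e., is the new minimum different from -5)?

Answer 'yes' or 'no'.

Old min = -5
Change: A[6] 36 -> 14
Changed element was NOT the min; min changes only if 14 < -5.
New min = -5; changed? no

Answer: no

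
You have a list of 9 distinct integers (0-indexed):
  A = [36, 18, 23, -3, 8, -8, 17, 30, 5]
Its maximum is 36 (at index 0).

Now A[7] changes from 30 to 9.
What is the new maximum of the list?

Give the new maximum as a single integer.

Answer: 36

Derivation:
Old max = 36 (at index 0)
Change: A[7] 30 -> 9
Changed element was NOT the old max.
  New max = max(old_max, new_val) = max(36, 9) = 36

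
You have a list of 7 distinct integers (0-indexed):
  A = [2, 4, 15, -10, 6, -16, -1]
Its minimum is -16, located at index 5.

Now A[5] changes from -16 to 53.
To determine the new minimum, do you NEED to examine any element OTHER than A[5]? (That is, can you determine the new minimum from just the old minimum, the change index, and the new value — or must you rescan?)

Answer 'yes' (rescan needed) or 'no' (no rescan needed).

Answer: yes

Derivation:
Old min = -16 at index 5
Change at index 5: -16 -> 53
Index 5 WAS the min and new value 53 > old min -16. Must rescan other elements to find the new min.
Needs rescan: yes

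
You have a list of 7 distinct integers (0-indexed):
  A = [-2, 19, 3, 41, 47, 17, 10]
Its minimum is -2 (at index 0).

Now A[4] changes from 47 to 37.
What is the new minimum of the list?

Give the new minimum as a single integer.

Answer: -2

Derivation:
Old min = -2 (at index 0)
Change: A[4] 47 -> 37
Changed element was NOT the old min.
  New min = min(old_min, new_val) = min(-2, 37) = -2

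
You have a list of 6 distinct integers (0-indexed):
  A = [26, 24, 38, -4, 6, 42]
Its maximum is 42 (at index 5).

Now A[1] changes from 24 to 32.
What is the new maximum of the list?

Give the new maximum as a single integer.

Old max = 42 (at index 5)
Change: A[1] 24 -> 32
Changed element was NOT the old max.
  New max = max(old_max, new_val) = max(42, 32) = 42

Answer: 42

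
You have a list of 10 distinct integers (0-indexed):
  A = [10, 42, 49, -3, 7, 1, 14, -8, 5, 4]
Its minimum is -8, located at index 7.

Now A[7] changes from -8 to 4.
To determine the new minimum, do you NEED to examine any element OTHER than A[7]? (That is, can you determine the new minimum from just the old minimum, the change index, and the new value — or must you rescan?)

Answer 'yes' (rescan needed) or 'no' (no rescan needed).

Old min = -8 at index 7
Change at index 7: -8 -> 4
Index 7 WAS the min and new value 4 > old min -8. Must rescan other elements to find the new min.
Needs rescan: yes

Answer: yes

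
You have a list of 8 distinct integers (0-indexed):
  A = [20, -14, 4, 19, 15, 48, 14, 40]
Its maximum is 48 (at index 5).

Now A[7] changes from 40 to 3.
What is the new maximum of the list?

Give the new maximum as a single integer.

Old max = 48 (at index 5)
Change: A[7] 40 -> 3
Changed element was NOT the old max.
  New max = max(old_max, new_val) = max(48, 3) = 48

Answer: 48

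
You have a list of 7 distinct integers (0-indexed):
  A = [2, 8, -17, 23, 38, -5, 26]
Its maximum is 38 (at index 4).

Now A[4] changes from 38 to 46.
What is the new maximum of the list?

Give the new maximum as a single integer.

Old max = 38 (at index 4)
Change: A[4] 38 -> 46
Changed element WAS the max -> may need rescan.
  Max of remaining elements: 26
  New max = max(46, 26) = 46

Answer: 46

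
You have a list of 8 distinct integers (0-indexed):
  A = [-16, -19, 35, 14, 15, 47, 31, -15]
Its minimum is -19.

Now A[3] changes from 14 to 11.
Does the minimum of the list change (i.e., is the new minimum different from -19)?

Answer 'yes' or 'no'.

Old min = -19
Change: A[3] 14 -> 11
Changed element was NOT the min; min changes only if 11 < -19.
New min = -19; changed? no

Answer: no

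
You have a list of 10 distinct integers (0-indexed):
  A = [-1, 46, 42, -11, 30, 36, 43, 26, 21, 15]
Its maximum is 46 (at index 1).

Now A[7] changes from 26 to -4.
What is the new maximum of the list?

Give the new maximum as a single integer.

Old max = 46 (at index 1)
Change: A[7] 26 -> -4
Changed element was NOT the old max.
  New max = max(old_max, new_val) = max(46, -4) = 46

Answer: 46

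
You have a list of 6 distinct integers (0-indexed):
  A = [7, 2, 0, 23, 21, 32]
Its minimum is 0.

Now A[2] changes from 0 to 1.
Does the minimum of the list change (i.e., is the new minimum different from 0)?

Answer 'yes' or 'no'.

Answer: yes

Derivation:
Old min = 0
Change: A[2] 0 -> 1
Changed element was the min; new min must be rechecked.
New min = 1; changed? yes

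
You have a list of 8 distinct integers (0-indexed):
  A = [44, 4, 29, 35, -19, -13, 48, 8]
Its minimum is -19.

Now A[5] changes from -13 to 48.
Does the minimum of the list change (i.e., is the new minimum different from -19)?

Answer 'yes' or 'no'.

Old min = -19
Change: A[5] -13 -> 48
Changed element was NOT the min; min changes only if 48 < -19.
New min = -19; changed? no

Answer: no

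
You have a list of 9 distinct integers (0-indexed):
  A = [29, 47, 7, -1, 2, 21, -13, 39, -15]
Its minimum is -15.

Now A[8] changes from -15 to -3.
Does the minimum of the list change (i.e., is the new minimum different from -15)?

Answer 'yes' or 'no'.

Old min = -15
Change: A[8] -15 -> -3
Changed element was the min; new min must be rechecked.
New min = -13; changed? yes

Answer: yes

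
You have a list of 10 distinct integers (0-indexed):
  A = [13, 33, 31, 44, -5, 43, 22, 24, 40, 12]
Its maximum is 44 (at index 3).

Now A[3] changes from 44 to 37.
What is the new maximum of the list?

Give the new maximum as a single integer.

Old max = 44 (at index 3)
Change: A[3] 44 -> 37
Changed element WAS the max -> may need rescan.
  Max of remaining elements: 43
  New max = max(37, 43) = 43

Answer: 43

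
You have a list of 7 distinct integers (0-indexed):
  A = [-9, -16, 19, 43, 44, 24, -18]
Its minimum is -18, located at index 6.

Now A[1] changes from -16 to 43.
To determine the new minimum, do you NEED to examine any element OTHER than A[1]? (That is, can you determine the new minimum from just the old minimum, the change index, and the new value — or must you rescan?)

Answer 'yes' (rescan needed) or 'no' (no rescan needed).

Answer: no

Derivation:
Old min = -18 at index 6
Change at index 1: -16 -> 43
Index 1 was NOT the min. New min = min(-18, 43). No rescan of other elements needed.
Needs rescan: no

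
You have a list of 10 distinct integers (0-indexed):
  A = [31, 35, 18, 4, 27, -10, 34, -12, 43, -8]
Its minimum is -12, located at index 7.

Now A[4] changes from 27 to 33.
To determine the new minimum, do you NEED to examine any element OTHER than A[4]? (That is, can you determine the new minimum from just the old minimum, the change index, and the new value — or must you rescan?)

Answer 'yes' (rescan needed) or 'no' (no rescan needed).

Answer: no

Derivation:
Old min = -12 at index 7
Change at index 4: 27 -> 33
Index 4 was NOT the min. New min = min(-12, 33). No rescan of other elements needed.
Needs rescan: no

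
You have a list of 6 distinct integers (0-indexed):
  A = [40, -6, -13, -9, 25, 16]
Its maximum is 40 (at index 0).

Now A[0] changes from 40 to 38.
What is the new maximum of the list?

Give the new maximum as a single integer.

Old max = 40 (at index 0)
Change: A[0] 40 -> 38
Changed element WAS the max -> may need rescan.
  Max of remaining elements: 25
  New max = max(38, 25) = 38

Answer: 38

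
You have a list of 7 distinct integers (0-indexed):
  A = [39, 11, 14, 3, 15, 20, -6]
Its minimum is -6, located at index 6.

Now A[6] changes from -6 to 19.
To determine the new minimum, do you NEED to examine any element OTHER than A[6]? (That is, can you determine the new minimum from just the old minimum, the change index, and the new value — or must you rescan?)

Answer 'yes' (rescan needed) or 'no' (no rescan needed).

Old min = -6 at index 6
Change at index 6: -6 -> 19
Index 6 WAS the min and new value 19 > old min -6. Must rescan other elements to find the new min.
Needs rescan: yes

Answer: yes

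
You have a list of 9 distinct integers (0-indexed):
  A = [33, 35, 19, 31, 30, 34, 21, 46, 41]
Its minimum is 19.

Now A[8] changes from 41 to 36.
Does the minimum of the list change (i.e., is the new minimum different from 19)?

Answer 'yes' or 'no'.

Old min = 19
Change: A[8] 41 -> 36
Changed element was NOT the min; min changes only if 36 < 19.
New min = 19; changed? no

Answer: no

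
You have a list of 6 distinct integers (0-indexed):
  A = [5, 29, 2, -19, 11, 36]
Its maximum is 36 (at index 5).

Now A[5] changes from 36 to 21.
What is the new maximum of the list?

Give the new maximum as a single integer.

Answer: 29

Derivation:
Old max = 36 (at index 5)
Change: A[5] 36 -> 21
Changed element WAS the max -> may need rescan.
  Max of remaining elements: 29
  New max = max(21, 29) = 29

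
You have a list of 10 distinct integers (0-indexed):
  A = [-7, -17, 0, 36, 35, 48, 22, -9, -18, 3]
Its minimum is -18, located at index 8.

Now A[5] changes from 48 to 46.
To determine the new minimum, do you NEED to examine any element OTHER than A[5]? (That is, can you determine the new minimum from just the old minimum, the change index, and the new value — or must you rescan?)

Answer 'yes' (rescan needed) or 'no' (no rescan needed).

Old min = -18 at index 8
Change at index 5: 48 -> 46
Index 5 was NOT the min. New min = min(-18, 46). No rescan of other elements needed.
Needs rescan: no

Answer: no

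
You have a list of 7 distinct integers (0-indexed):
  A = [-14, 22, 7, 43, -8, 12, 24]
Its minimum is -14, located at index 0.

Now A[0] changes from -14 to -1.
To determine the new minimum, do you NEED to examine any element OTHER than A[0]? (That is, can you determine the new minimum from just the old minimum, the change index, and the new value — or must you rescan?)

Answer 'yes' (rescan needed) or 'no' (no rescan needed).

Old min = -14 at index 0
Change at index 0: -14 -> -1
Index 0 WAS the min and new value -1 > old min -14. Must rescan other elements to find the new min.
Needs rescan: yes

Answer: yes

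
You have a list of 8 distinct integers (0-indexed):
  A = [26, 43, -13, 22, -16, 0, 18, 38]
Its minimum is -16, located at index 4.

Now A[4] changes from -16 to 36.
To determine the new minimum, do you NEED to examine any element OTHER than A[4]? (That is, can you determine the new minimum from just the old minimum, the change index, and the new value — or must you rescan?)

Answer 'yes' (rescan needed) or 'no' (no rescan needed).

Old min = -16 at index 4
Change at index 4: -16 -> 36
Index 4 WAS the min and new value 36 > old min -16. Must rescan other elements to find the new min.
Needs rescan: yes

Answer: yes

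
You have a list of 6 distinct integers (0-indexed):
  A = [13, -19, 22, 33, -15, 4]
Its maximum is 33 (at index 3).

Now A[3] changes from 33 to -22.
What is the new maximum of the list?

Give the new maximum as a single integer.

Old max = 33 (at index 3)
Change: A[3] 33 -> -22
Changed element WAS the max -> may need rescan.
  Max of remaining elements: 22
  New max = max(-22, 22) = 22

Answer: 22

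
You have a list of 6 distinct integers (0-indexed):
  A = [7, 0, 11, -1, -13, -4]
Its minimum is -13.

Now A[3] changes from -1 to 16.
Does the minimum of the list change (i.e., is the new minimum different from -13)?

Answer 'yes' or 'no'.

Old min = -13
Change: A[3] -1 -> 16
Changed element was NOT the min; min changes only if 16 < -13.
New min = -13; changed? no

Answer: no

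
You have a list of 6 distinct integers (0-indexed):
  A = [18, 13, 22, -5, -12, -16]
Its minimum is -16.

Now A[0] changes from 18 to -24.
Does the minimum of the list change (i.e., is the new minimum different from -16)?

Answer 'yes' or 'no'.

Old min = -16
Change: A[0] 18 -> -24
Changed element was NOT the min; min changes only if -24 < -16.
New min = -24; changed? yes

Answer: yes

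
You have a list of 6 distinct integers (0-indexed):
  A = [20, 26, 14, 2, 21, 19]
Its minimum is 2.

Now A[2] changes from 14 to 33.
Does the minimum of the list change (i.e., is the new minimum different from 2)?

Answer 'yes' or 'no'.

Answer: no

Derivation:
Old min = 2
Change: A[2] 14 -> 33
Changed element was NOT the min; min changes only if 33 < 2.
New min = 2; changed? no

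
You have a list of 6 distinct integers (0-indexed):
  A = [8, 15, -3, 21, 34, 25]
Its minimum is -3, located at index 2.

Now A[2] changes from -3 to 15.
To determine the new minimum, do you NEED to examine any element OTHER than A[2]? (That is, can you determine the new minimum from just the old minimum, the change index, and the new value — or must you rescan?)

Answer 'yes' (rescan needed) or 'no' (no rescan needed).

Answer: yes

Derivation:
Old min = -3 at index 2
Change at index 2: -3 -> 15
Index 2 WAS the min and new value 15 > old min -3. Must rescan other elements to find the new min.
Needs rescan: yes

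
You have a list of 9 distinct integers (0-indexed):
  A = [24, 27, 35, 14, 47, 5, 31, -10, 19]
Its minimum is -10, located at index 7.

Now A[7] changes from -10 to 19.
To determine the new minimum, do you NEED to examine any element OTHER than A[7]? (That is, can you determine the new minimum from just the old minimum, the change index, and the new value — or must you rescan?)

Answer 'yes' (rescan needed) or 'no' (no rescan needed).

Old min = -10 at index 7
Change at index 7: -10 -> 19
Index 7 WAS the min and new value 19 > old min -10. Must rescan other elements to find the new min.
Needs rescan: yes

Answer: yes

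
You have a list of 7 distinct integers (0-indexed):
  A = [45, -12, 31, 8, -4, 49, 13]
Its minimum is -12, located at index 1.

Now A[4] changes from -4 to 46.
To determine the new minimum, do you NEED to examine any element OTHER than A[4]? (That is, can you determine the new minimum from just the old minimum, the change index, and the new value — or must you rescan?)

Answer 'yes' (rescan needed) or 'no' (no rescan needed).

Old min = -12 at index 1
Change at index 4: -4 -> 46
Index 4 was NOT the min. New min = min(-12, 46). No rescan of other elements needed.
Needs rescan: no

Answer: no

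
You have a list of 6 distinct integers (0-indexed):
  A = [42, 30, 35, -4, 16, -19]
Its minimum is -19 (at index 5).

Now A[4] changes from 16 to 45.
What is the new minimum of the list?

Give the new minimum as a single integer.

Answer: -19

Derivation:
Old min = -19 (at index 5)
Change: A[4] 16 -> 45
Changed element was NOT the old min.
  New min = min(old_min, new_val) = min(-19, 45) = -19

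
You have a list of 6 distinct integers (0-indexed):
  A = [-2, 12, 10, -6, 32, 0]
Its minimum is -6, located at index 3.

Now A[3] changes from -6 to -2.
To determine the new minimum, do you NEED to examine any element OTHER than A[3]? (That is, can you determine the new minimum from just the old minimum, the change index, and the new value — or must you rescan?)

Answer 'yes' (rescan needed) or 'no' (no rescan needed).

Answer: yes

Derivation:
Old min = -6 at index 3
Change at index 3: -6 -> -2
Index 3 WAS the min and new value -2 > old min -6. Must rescan other elements to find the new min.
Needs rescan: yes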